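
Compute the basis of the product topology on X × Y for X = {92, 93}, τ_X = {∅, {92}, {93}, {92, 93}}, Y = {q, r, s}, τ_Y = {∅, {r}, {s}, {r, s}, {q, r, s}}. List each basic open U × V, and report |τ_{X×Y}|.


Basis B = {∅ × ∅, {92} × {r}, {92} × {s}, {93} × {r}, {93} × {s}, {92} × {r, s}, {92, 93} × {r}, {92, 93} × {s}, {93} × {r, s}, {92} × {q, r, s}, {93} × {q, r, s}, {92, 93} × {r, s}, {92, 93} × {q, r, s}}; |τ_{X×Y}| = 25.

Enumerate products U × V with U ∈ τ_X, V ∈ τ_Y (deduplicated):
  ∅ × ∅ = {} (∅)
  {92} × {r} = {(92,r)}
  {92} × {s} = {(92,s)}
  {93} × {r} = {(93,r)}
  {93} × {s} = {(93,s)}
  {92} × {r, s} = {(92,r), (92,s)}
  {92, 93} × {r} = {(92,r), (93,r)}
  {92, 93} × {s} = {(92,s), (93,s)}
  {93} × {r, s} = {(93,r), (93,s)}
  {92} × {q, r, s} = {(92,q), (92,r), (92,s)}
  {93} × {q, r, s} = {(93,q), (93,r), (93,s)}
  {92, 93} × {r, s} = {(92,r), (92,s), (93,r), (93,s)}
  {92, 93} × {q, r, s} = {(92,q), (92,r), (92,s), (93,q), (93,r), (93,s)}
These 13 distinct sets form the basis B.
Close under arbitrary unions to get τ_{X×Y}; counting gives |τ_{X×Y}| = 25.


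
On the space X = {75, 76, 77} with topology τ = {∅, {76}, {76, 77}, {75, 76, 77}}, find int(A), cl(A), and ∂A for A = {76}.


int(A) = {76}, cl(A) = {75, 76, 77}, ∂A = {75, 77}.

Closed sets in (X, τ) are complements of opens:
  closed(X, τ) = {∅, {75}, {75, 77}, {75, 76, 77}}.
int(A) = ⋃ {U ∈ τ : U ⊆ A}. Opens contained in A: ∅, {76}.
Taking the union of these: int(A) = {76}.
cl(A) = ⋂ {C closed : A ⊆ C}. Closed sets containing A: {75, 76, 77}.
Intersecting these: cl(A) = {75, 76, 77}.
∂A = cl(A) ∖ int(A) = {75, 76, 77} ∖ {76} = {75, 77}.


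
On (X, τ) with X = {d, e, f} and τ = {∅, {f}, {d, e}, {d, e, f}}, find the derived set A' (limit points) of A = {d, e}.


A' = {d, e}

For each x ∈ X, list the open sets U ∈ τ with x ∈ U, then check whether U ∩ (A ∖ {x}) ≠ ∅ for every such U.
  x = d: opens ∋ x are {d, e}, {d, e, f}; each meets A ∖ {d}, so x IS a limit point.
  x = e: opens ∋ x are {d, e}, {d, e, f}; each meets A ∖ {e}, so x IS a limit point.
  x = f: open {f} ∋ x has {f} ∩ (A ∖ {f}) = ∅, so x is NOT a limit point.
Collecting: A' = {d, e}.


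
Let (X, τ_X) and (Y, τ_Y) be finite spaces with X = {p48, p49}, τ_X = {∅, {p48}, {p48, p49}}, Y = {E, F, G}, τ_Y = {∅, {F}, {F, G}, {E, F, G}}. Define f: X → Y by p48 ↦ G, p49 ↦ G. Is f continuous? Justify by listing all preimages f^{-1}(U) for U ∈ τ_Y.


f IS continuous.

Compute f^{-1}(U) for each U ∈ τ_Y:
  U = ∅: f^{-1}(U) = ∅ ∈ τ_X ✓.
  U = {F}: f^{-1}(U) = ∅ ∈ τ_X ✓.
  U = {F, G}: f^{-1}(U) = {p48, p49} ∈ τ_X ✓.
  U = {E, F, G}: f^{-1}(U) = {p48, p49} ∈ τ_X ✓.
Every preimage lies in τ_X, so f IS continuous.


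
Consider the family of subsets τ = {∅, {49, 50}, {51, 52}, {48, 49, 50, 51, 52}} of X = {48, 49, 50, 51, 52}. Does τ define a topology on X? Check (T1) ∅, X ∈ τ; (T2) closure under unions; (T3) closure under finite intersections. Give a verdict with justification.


τ is NOT a topology on X.

Axiom (T1): ∅ ∈ τ? Yes; X ∈ τ? Yes.
Axiom (T2/T3): check pairwise unions and intersections of members of τ.
Counterexample for (T2): {49, 50} ∪ {51, 52} = {49, 50, 51, 52} ∉ τ. Therefore τ is NOT a topology.


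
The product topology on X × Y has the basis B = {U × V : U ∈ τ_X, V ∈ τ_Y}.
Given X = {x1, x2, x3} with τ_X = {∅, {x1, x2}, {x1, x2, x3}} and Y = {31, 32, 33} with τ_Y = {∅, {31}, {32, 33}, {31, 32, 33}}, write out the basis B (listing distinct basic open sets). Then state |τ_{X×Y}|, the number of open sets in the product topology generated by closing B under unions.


Basis B = {∅ × ∅, {x1, x2} × {31}, {x1, x2, x3} × {31}, {x1, x2} × {32, 33}, {x1, x2} × {31, 32, 33}, {x1, x2, x3} × {32, 33}, {x1, x2, x3} × {31, 32, 33}}; |τ_{X×Y}| = 9.

Enumerate products U × V with U ∈ τ_X, V ∈ τ_Y (deduplicated):
  ∅ × ∅ = {} (∅)
  {x1, x2} × {31} = {(x1,31), (x2,31)}
  {x1, x2, x3} × {31} = {(x1,31), (x2,31), (x3,31)}
  {x1, x2} × {32, 33} = {(x1,32), (x1,33), (x2,32), (x2,33)}
  {x1, x2} × {31, 32, 33} = {(x1,31), (x1,32), (x1,33), (x2,31), (x2,32), (x2,33)}
  {x1, x2, x3} × {32, 33} = {(x1,32), (x1,33), (x2,32), (x2,33), (x3,32), (x3,33)}
  {x1, x2, x3} × {31, 32, 33} = {(x1,31), (x1,32), (x1,33), (x2,31), (x2,32), (x2,33), (x3,31), (x3,32), (x3,33)}
These 7 distinct sets form the basis B.
Close under arbitrary unions to get τ_{X×Y}; counting gives |τ_{X×Y}| = 9.


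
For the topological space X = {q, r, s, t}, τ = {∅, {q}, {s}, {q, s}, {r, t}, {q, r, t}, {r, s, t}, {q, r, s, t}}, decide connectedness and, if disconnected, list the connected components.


(X, τ) is disconnected; components = [{q}, {s}, {r, t}].

Find clopen sets (U ∈ τ with X ∖ U ∈ τ):
  U = ∅, X ∖ U = {q, r, s, t} — both open, so U is clopen.
  U = {q}, X ∖ U = {r, s, t} — both open, so U is clopen.
  U = {s}, X ∖ U = {q, r, t} — both open, so U is clopen.
  U = {q, s}, X ∖ U = {r, t} — both open, so U is clopen.
  U = {r, t}, X ∖ U = {q, s} — both open, so U is clopen.
  U = {q, r, t}, X ∖ U = {s} — both open, so U is clopen.
  U = {r, s, t}, X ∖ U = {q} — both open, so U is clopen.
  U = {q, r, s, t}, X ∖ U = ∅ — both open, so U is clopen.
Nontrivial clopen(s) exist: e.g. {q}. So (X, τ) is disconnected.
Compute connected components by grouping points that agree on all clopens:
  component: {q}
  component: {s}
  component: {r, t}


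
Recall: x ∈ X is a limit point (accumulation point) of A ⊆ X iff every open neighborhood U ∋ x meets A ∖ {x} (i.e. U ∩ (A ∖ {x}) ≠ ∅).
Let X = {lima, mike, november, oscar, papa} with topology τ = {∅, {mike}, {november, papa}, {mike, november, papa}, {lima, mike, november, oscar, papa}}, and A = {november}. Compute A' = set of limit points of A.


A' = {lima, oscar, papa}

For each x ∈ X, list the open sets U ∈ τ with x ∈ U, then check whether U ∩ (A ∖ {x}) ≠ ∅ for every such U.
  x = lima: opens ∋ x are {lima, mike, november, oscar, papa}; each meets A ∖ {lima}, so x IS a limit point.
  x = mike: open {mike} ∋ x has {mike} ∩ (A ∖ {mike}) = ∅, so x is NOT a limit point.
  x = november: open {november, papa} ∋ x has {november, papa} ∩ (A ∖ {november}) = ∅, so x is NOT a limit point.
  x = oscar: opens ∋ x are {lima, mike, november, oscar, papa}; each meets A ∖ {oscar}, so x IS a limit point.
  x = papa: opens ∋ x are {november, papa}, {mike, november, papa}, {lima, mike, november, oscar, papa}; each meets A ∖ {papa}, so x IS a limit point.
Collecting: A' = {lima, oscar, papa}.


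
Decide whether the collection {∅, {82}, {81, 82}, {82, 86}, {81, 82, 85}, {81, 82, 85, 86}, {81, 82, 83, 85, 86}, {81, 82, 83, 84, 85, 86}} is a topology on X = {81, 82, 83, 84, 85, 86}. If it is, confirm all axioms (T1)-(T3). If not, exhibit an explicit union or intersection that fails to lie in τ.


τ is NOT a topology on X.

Axiom (T1): ∅ ∈ τ? Yes; X ∈ τ? Yes.
Axiom (T2/T3): check pairwise unions and intersections of members of τ.
Counterexample for (T2): {81, 82} ∪ {82, 86} = {81, 82, 86} ∉ τ. Therefore τ is NOT a topology.


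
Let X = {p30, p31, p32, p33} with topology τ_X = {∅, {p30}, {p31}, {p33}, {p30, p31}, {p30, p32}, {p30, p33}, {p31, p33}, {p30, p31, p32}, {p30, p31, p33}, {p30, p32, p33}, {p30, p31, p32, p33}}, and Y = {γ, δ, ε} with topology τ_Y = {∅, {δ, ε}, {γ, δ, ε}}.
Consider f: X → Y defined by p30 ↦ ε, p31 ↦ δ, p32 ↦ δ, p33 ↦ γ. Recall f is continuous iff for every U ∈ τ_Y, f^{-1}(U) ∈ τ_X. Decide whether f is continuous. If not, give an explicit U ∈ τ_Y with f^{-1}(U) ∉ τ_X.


f IS continuous.

Compute f^{-1}(U) for each U ∈ τ_Y:
  U = ∅: f^{-1}(U) = ∅ ∈ τ_X ✓.
  U = {δ, ε}: f^{-1}(U) = {p30, p31, p32} ∈ τ_X ✓.
  U = {γ, δ, ε}: f^{-1}(U) = {p30, p31, p32, p33} ∈ τ_X ✓.
Every preimage lies in τ_X, so f IS continuous.


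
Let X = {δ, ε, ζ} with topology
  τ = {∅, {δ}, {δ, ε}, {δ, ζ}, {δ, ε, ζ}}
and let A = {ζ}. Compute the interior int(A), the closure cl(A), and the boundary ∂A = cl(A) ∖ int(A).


int(A) = ∅, cl(A) = {ζ}, ∂A = {ζ}.

Closed sets in (X, τ) are complements of opens:
  closed(X, τ) = {∅, {ε}, {ζ}, {ε, ζ}, {δ, ε, ζ}}.
int(A) = ⋃ {U ∈ τ : U ⊆ A}. Opens contained in A: ∅.
Taking the union of these: int(A) = ∅.
cl(A) = ⋂ {C closed : A ⊆ C}. Closed sets containing A: {ζ}, {ε, ζ}, {δ, ε, ζ}.
Intersecting these: cl(A) = {ζ}.
∂A = cl(A) ∖ int(A) = {ζ} ∖ ∅ = {ζ}.


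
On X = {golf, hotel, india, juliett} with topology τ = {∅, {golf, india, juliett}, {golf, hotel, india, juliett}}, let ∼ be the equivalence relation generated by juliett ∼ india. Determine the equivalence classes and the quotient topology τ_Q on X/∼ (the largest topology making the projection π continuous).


X/∼ = {[golf], [hotel], [india=juliett]}; |τ_Q| = 3.

Equivalence classes: [golf], [hotel], [india=juliett].
Quotient map π: X → X/∼ sends golf ↦ [golf], hotel ↦ [hotel], india ↦ [india=juliett], juliett ↦ [india=juliett].
For each subset V ⊆ X/∼, compute π^{-1}(V) ⊆ X and check whether π^{-1}(V) ∈ τ. V is open in τ_Q iff π^{-1}(V) ∈ τ.
  V = {}: π^{-1}(V) = ∅ ∈ τ ✓.
  V = {[golf]}: π^{-1}(V) = {golf} ∉ τ ✗.
  V = {[hotel]}: π^{-1}(V) = {hotel} ∉ τ ✗.
  V = {[golf], [hotel]}: π^{-1}(V) = {golf, hotel} ∉ τ ✗.
  V = {[india=juliett]}: π^{-1}(V) = {india, juliett} ∉ τ ✗.
  V = {[golf], [india=juliett]}: π^{-1}(V) = {golf, india, juliett} ∈ τ ✓.
  V = {[hotel], [india=juliett]}: π^{-1}(V) = {hotel, india, juliett} ∉ τ ✗.
  V = {[golf], [hotel], [india=juliett]}: π^{-1}(V) = {golf, hotel, india, juliett} ∈ τ ✓.
Open sets in the quotient: τ_Q = {{}, {[golf], [india=juliett]}, {[golf], [hotel], [india=juliett]}} (3 elements).


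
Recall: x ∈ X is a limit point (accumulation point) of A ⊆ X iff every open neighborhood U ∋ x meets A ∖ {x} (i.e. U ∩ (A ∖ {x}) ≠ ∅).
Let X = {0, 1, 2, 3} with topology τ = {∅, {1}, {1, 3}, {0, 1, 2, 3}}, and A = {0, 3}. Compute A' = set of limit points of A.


A' = {0, 2}

For each x ∈ X, list the open sets U ∈ τ with x ∈ U, then check whether U ∩ (A ∖ {x}) ≠ ∅ for every such U.
  x = 0: opens ∋ x are {0, 1, 2, 3}; each meets A ∖ {0}, so x IS a limit point.
  x = 1: open {1} ∋ x has {1} ∩ (A ∖ {1}) = ∅, so x is NOT a limit point.
  x = 2: opens ∋ x are {0, 1, 2, 3}; each meets A ∖ {2}, so x IS a limit point.
  x = 3: open {1, 3} ∋ x has {1, 3} ∩ (A ∖ {3}) = ∅, so x is NOT a limit point.
Collecting: A' = {0, 2}.


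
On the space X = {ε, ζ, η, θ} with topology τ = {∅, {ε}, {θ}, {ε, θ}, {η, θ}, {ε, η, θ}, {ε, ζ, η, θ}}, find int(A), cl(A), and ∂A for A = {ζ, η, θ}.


int(A) = {η, θ}, cl(A) = {ζ, η, θ}, ∂A = {ζ}.

Closed sets in (X, τ) are complements of opens:
  closed(X, τ) = {∅, {ζ}, {ε, ζ}, {ζ, η}, {ε, ζ, η}, {ζ, η, θ}, {ε, ζ, η, θ}}.
int(A) = ⋃ {U ∈ τ : U ⊆ A}. Opens contained in A: ∅, {θ}, {η, θ}.
Taking the union of these: int(A) = {η, θ}.
cl(A) = ⋂ {C closed : A ⊆ C}. Closed sets containing A: {ζ, η, θ}, {ε, ζ, η, θ}.
Intersecting these: cl(A) = {ζ, η, θ}.
∂A = cl(A) ∖ int(A) = {ζ, η, θ} ∖ {η, θ} = {ζ}.


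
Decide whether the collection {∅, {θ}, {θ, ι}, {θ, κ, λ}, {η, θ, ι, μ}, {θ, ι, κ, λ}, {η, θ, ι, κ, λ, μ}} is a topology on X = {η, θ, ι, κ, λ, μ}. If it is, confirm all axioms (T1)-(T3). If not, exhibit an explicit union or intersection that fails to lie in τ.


τ IS a topology on X.

Axiom (T1): ∅ ∈ τ? Yes; X ∈ τ? Yes.
Axiom (T2/T3): check pairwise unions and intersections of members of τ.
All pairwise intersections and unions checked — each lies in τ. Therefore τ satisfies (T1), (T2), (T3): it IS a topology on X.


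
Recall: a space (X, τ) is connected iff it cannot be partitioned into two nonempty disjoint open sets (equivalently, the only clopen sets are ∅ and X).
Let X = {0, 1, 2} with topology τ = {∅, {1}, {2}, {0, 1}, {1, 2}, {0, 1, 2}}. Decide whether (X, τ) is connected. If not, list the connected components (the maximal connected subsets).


(X, τ) is disconnected; components = [{2}, {0, 1}].

Find clopen sets (U ∈ τ with X ∖ U ∈ τ):
  U = ∅, X ∖ U = {0, 1, 2} — both open, so U is clopen.
  U = {2}, X ∖ U = {0, 1} — both open, so U is clopen.
  U = {0, 1}, X ∖ U = {2} — both open, so U is clopen.
  U = {0, 1, 2}, X ∖ U = ∅ — both open, so U is clopen.
Nontrivial clopen(s) exist: e.g. {2}. So (X, τ) is disconnected.
Compute connected components by grouping points that agree on all clopens:
  component: {2}
  component: {0, 1}


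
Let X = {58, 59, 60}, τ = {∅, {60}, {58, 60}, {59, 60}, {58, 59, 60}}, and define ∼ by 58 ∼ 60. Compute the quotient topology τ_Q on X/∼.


X/∼ = {[58=60], [59]}; |τ_Q| = 3.

Equivalence classes: [58=60], [59].
Quotient map π: X → X/∼ sends 58 ↦ [58=60], 59 ↦ [59], 60 ↦ [58=60].
For each subset V ⊆ X/∼, compute π^{-1}(V) ⊆ X and check whether π^{-1}(V) ∈ τ. V is open in τ_Q iff π^{-1}(V) ∈ τ.
  V = {}: π^{-1}(V) = ∅ ∈ τ ✓.
  V = {[58=60]}: π^{-1}(V) = {58, 60} ∈ τ ✓.
  V = {[59]}: π^{-1}(V) = {59} ∉ τ ✗.
  V = {[58=60], [59]}: π^{-1}(V) = {58, 59, 60} ∈ τ ✓.
Open sets in the quotient: τ_Q = {{}, {[58=60]}, {[58=60], [59]}} (3 elements).


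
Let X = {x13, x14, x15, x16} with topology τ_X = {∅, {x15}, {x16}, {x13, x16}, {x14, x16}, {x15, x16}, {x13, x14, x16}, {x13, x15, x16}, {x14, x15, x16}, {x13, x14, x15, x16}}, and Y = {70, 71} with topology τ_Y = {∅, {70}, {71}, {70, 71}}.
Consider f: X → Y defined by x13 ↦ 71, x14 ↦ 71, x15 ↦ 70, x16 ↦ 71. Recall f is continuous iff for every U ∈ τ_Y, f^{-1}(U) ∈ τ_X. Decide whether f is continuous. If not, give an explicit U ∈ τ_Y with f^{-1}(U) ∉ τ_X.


f IS continuous.

Compute f^{-1}(U) for each U ∈ τ_Y:
  U = ∅: f^{-1}(U) = ∅ ∈ τ_X ✓.
  U = {70}: f^{-1}(U) = {x15} ∈ τ_X ✓.
  U = {71}: f^{-1}(U) = {x13, x14, x16} ∈ τ_X ✓.
  U = {70, 71}: f^{-1}(U) = {x13, x14, x15, x16} ∈ τ_X ✓.
Every preimage lies in τ_X, so f IS continuous.


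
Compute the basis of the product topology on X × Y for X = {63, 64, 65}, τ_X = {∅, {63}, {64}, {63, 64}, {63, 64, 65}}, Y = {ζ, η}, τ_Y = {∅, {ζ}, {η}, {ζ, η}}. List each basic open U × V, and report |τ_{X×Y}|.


Basis B = {∅ × ∅, {63} × {ζ}, {63} × {η}, {64} × {ζ}, {64} × {η}, {63} × {ζ, η}, {63, 64} × {ζ}, {63, 64} × {η}, {64} × {ζ, η}, {63, 64, 65} × {ζ}, {63, 64, 65} × {η}, {63, 64} × {ζ, η}, {63, 64, 65} × {ζ, η}}; |τ_{X×Y}| = 25.

Enumerate products U × V with U ∈ τ_X, V ∈ τ_Y (deduplicated):
  ∅ × ∅ = {} (∅)
  {63} × {ζ} = {(63,ζ)}
  {63} × {η} = {(63,η)}
  {64} × {ζ} = {(64,ζ)}
  {64} × {η} = {(64,η)}
  {63} × {ζ, η} = {(63,ζ), (63,η)}
  {63, 64} × {ζ} = {(63,ζ), (64,ζ)}
  {63, 64} × {η} = {(63,η), (64,η)}
  {64} × {ζ, η} = {(64,ζ), (64,η)}
  {63, 64, 65} × {ζ} = {(63,ζ), (64,ζ), (65,ζ)}
  {63, 64, 65} × {η} = {(63,η), (64,η), (65,η)}
  {63, 64} × {ζ, η} = {(63,ζ), (63,η), (64,ζ), (64,η)}
  {63, 64, 65} × {ζ, η} = {(63,ζ), (63,η), (64,ζ), (64,η), (65,ζ), (65,η)}
These 13 distinct sets form the basis B.
Close under arbitrary unions to get τ_{X×Y}; counting gives |τ_{X×Y}| = 25.


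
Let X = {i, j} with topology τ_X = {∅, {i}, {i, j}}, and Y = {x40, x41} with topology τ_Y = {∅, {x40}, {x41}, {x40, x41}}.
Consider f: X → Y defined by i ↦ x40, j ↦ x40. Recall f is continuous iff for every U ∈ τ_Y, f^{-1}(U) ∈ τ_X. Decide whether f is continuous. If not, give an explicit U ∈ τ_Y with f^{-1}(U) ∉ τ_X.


f IS continuous.

Compute f^{-1}(U) for each U ∈ τ_Y:
  U = ∅: f^{-1}(U) = ∅ ∈ τ_X ✓.
  U = {x40}: f^{-1}(U) = {i, j} ∈ τ_X ✓.
  U = {x41}: f^{-1}(U) = ∅ ∈ τ_X ✓.
  U = {x40, x41}: f^{-1}(U) = {i, j} ∈ τ_X ✓.
Every preimage lies in τ_X, so f IS continuous.


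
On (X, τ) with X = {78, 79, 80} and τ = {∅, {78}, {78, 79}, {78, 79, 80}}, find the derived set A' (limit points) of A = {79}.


A' = {80}

For each x ∈ X, list the open sets U ∈ τ with x ∈ U, then check whether U ∩ (A ∖ {x}) ≠ ∅ for every such U.
  x = 78: open {78} ∋ x has {78} ∩ (A ∖ {78}) = ∅, so x is NOT a limit point.
  x = 79: open {78, 79} ∋ x has {78, 79} ∩ (A ∖ {79}) = ∅, so x is NOT a limit point.
  x = 80: opens ∋ x are {78, 79, 80}; each meets A ∖ {80}, so x IS a limit point.
Collecting: A' = {80}.


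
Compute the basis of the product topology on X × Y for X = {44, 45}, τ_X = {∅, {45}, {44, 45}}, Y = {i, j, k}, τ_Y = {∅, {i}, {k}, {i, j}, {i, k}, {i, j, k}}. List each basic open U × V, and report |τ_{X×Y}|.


Basis B = {∅ × ∅, {45} × {i}, {45} × {k}, {44, 45} × {i}, {44, 45} × {k}, {45} × {i, j}, {45} × {i, k}, {45} × {i, j, k}, {44, 45} × {i, j}, {44, 45} × {i, k}, {44, 45} × {i, j, k}}; |τ_{X×Y}| = 18.

Enumerate products U × V with U ∈ τ_X, V ∈ τ_Y (deduplicated):
  ∅ × ∅ = {} (∅)
  {45} × {i} = {(45,i)}
  {45} × {k} = {(45,k)}
  {44, 45} × {i} = {(44,i), (45,i)}
  {44, 45} × {k} = {(44,k), (45,k)}
  {45} × {i, j} = {(45,i), (45,j)}
  {45} × {i, k} = {(45,i), (45,k)}
  {45} × {i, j, k} = {(45,i), (45,j), (45,k)}
  {44, 45} × {i, j} = {(44,i), (44,j), (45,i), (45,j)}
  {44, 45} × {i, k} = {(44,i), (44,k), (45,i), (45,k)}
  {44, 45} × {i, j, k} = {(44,i), (44,j), (44,k), (45,i), (45,j), (45,k)}
These 11 distinct sets form the basis B.
Close under arbitrary unions to get τ_{X×Y}; counting gives |τ_{X×Y}| = 18.


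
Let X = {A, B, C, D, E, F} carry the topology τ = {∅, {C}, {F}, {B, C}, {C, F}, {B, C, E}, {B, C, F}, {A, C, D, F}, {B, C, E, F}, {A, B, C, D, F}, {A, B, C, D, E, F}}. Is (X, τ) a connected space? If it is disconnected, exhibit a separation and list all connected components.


(X, τ) is connected.

Find clopen sets (U ∈ τ with X ∖ U ∈ τ):
  U = ∅, X ∖ U = {A, B, C, D, E, F} — both open, so U is clopen.
  U = {A, B, C, D, E, F}, X ∖ U = ∅ — both open, so U is clopen.
Only trivial clopens (∅ and X) exist, so (X, τ) is connected.
Compute connected components by grouping points that agree on all clopens:
  component: {A, B, C, D, E, F}


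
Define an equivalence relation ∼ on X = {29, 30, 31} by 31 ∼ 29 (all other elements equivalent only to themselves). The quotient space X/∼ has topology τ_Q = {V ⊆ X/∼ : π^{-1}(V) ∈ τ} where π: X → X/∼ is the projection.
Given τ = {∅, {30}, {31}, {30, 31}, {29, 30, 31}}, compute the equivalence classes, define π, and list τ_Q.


X/∼ = {[29=31], [30]}; |τ_Q| = 3.

Equivalence classes: [29=31], [30].
Quotient map π: X → X/∼ sends 29 ↦ [29=31], 30 ↦ [30], 31 ↦ [29=31].
For each subset V ⊆ X/∼, compute π^{-1}(V) ⊆ X and check whether π^{-1}(V) ∈ τ. V is open in τ_Q iff π^{-1}(V) ∈ τ.
  V = {}: π^{-1}(V) = ∅ ∈ τ ✓.
  V = {[29=31]}: π^{-1}(V) = {29, 31} ∉ τ ✗.
  V = {[30]}: π^{-1}(V) = {30} ∈ τ ✓.
  V = {[29=31], [30]}: π^{-1}(V) = {29, 30, 31} ∈ τ ✓.
Open sets in the quotient: τ_Q = {{}, {[30]}, {[29=31], [30]}} (3 elements).


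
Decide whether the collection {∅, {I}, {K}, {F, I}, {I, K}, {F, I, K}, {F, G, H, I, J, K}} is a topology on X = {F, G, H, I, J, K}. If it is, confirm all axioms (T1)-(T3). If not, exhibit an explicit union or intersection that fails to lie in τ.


τ IS a topology on X.

Axiom (T1): ∅ ∈ τ? Yes; X ∈ τ? Yes.
Axiom (T2/T3): check pairwise unions and intersections of members of τ.
All pairwise intersections and unions checked — each lies in τ. Therefore τ satisfies (T1), (T2), (T3): it IS a topology on X.


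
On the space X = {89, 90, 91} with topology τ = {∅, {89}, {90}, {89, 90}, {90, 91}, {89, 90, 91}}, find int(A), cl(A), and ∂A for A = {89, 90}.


int(A) = {89, 90}, cl(A) = {89, 90, 91}, ∂A = {91}.

Closed sets in (X, τ) are complements of opens:
  closed(X, τ) = {∅, {89}, {91}, {89, 91}, {90, 91}, {89, 90, 91}}.
int(A) = ⋃ {U ∈ τ : U ⊆ A}. Opens contained in A: ∅, {89}, {90}, {89, 90}.
Taking the union of these: int(A) = {89, 90}.
cl(A) = ⋂ {C closed : A ⊆ C}. Closed sets containing A: {89, 90, 91}.
Intersecting these: cl(A) = {89, 90, 91}.
∂A = cl(A) ∖ int(A) = {89, 90, 91} ∖ {89, 90} = {91}.


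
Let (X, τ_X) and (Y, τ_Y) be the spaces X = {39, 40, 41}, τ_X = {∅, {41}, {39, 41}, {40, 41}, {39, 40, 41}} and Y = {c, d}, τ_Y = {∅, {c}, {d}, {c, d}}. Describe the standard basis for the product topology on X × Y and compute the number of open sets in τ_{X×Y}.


Basis B = {∅ × ∅, {41} × {c}, {41} × {d}, {39, 41} × {c}, {39, 41} × {d}, {40, 41} × {c}, {40, 41} × {d}, {41} × {c, d}, {39, 40, 41} × {c}, {39, 40, 41} × {d}, {39, 41} × {c, d}, {40, 41} × {c, d}, {39, 40, 41} × {c, d}}; |τ_{X×Y}| = 25.

Enumerate products U × V with U ∈ τ_X, V ∈ τ_Y (deduplicated):
  ∅ × ∅ = {} (∅)
  {41} × {c} = {(41,c)}
  {41} × {d} = {(41,d)}
  {39, 41} × {c} = {(39,c), (41,c)}
  {39, 41} × {d} = {(39,d), (41,d)}
  {40, 41} × {c} = {(40,c), (41,c)}
  {40, 41} × {d} = {(40,d), (41,d)}
  {41} × {c, d} = {(41,c), (41,d)}
  {39, 40, 41} × {c} = {(39,c), (40,c), (41,c)}
  {39, 40, 41} × {d} = {(39,d), (40,d), (41,d)}
  {39, 41} × {c, d} = {(39,c), (39,d), (41,c), (41,d)}
  {40, 41} × {c, d} = {(40,c), (40,d), (41,c), (41,d)}
  {39, 40, 41} × {c, d} = {(39,c), (39,d), (40,c), (40,d), (41,c), (41,d)}
These 13 distinct sets form the basis B.
Close under arbitrary unions to get τ_{X×Y}; counting gives |τ_{X×Y}| = 25.


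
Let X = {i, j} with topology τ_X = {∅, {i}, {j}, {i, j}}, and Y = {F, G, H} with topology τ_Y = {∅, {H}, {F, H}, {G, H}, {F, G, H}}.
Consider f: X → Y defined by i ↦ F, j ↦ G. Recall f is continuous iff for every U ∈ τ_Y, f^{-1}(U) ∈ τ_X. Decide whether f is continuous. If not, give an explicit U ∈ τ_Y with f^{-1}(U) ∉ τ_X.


f IS continuous.

Compute f^{-1}(U) for each U ∈ τ_Y:
  U = ∅: f^{-1}(U) = ∅ ∈ τ_X ✓.
  U = {H}: f^{-1}(U) = ∅ ∈ τ_X ✓.
  U = {F, H}: f^{-1}(U) = {i} ∈ τ_X ✓.
  U = {G, H}: f^{-1}(U) = {j} ∈ τ_X ✓.
  U = {F, G, H}: f^{-1}(U) = {i, j} ∈ τ_X ✓.
Every preimage lies in τ_X, so f IS continuous.


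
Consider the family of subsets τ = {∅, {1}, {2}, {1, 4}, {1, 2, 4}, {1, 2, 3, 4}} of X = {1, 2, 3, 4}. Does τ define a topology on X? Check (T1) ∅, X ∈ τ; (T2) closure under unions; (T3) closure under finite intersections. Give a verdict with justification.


τ is NOT a topology on X.

Axiom (T1): ∅ ∈ τ? Yes; X ∈ τ? Yes.
Axiom (T2/T3): check pairwise unions and intersections of members of τ.
Counterexample for (T2): {1} ∪ {2} = {1, 2} ∉ τ. Therefore τ is NOT a topology.


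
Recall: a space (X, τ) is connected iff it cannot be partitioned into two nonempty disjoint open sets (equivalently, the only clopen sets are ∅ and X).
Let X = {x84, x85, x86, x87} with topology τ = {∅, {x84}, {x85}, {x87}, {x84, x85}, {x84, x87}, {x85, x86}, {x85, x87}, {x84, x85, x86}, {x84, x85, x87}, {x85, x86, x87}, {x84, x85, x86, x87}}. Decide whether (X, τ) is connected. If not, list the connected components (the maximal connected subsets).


(X, τ) is disconnected; components = [{x84}, {x87}, {x85, x86}].

Find clopen sets (U ∈ τ with X ∖ U ∈ τ):
  U = ∅, X ∖ U = {x84, x85, x86, x87} — both open, so U is clopen.
  U = {x84}, X ∖ U = {x85, x86, x87} — both open, so U is clopen.
  U = {x87}, X ∖ U = {x84, x85, x86} — both open, so U is clopen.
  U = {x84, x87}, X ∖ U = {x85, x86} — both open, so U is clopen.
  U = {x85, x86}, X ∖ U = {x84, x87} — both open, so U is clopen.
  U = {x84, x85, x86}, X ∖ U = {x87} — both open, so U is clopen.
  U = {x85, x86, x87}, X ∖ U = {x84} — both open, so U is clopen.
  U = {x84, x85, x86, x87}, X ∖ U = ∅ — both open, so U is clopen.
Nontrivial clopen(s) exist: e.g. {x85, x86}. So (X, τ) is disconnected.
Compute connected components by grouping points that agree on all clopens:
  component: {x84}
  component: {x87}
  component: {x85, x86}


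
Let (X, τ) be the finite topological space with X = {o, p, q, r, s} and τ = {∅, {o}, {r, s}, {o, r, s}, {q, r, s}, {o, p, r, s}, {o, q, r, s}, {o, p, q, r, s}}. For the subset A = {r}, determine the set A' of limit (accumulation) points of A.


A' = {p, q, s}

For each x ∈ X, list the open sets U ∈ τ with x ∈ U, then check whether U ∩ (A ∖ {x}) ≠ ∅ for every such U.
  x = o: open {o} ∋ x has {o} ∩ (A ∖ {o}) = ∅, so x is NOT a limit point.
  x = p: opens ∋ x are {o, p, r, s}, {o, p, q, r, s}; each meets A ∖ {p}, so x IS a limit point.
  x = q: opens ∋ x are {q, r, s}, {o, q, r, s}, {o, p, q, r, s}; each meets A ∖ {q}, so x IS a limit point.
  x = r: open {r, s} ∋ x has {r, s} ∩ (A ∖ {r}) = ∅, so x is NOT a limit point.
  x = s: opens ∋ x are {r, s}, {o, r, s}, {q, r, s}, {o, p, r, s}, {o, q, r, s}, {o, p, q, r, s}; each meets A ∖ {s}, so x IS a limit point.
Collecting: A' = {p, q, s}.


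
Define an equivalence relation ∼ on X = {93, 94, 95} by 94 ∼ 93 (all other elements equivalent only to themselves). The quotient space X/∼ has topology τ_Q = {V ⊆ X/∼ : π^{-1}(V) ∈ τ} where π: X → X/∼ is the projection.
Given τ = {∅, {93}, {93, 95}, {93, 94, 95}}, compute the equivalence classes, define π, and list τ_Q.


X/∼ = {[93=94], [95]}; |τ_Q| = 2.

Equivalence classes: [93=94], [95].
Quotient map π: X → X/∼ sends 93 ↦ [93=94], 94 ↦ [93=94], 95 ↦ [95].
For each subset V ⊆ X/∼, compute π^{-1}(V) ⊆ X and check whether π^{-1}(V) ∈ τ. V is open in τ_Q iff π^{-1}(V) ∈ τ.
  V = {}: π^{-1}(V) = ∅ ∈ τ ✓.
  V = {[93=94]}: π^{-1}(V) = {93, 94} ∉ τ ✗.
  V = {[95]}: π^{-1}(V) = {95} ∉ τ ✗.
  V = {[93=94], [95]}: π^{-1}(V) = {93, 94, 95} ∈ τ ✓.
Open sets in the quotient: τ_Q = {{}, {[93=94], [95]}} (2 elements).


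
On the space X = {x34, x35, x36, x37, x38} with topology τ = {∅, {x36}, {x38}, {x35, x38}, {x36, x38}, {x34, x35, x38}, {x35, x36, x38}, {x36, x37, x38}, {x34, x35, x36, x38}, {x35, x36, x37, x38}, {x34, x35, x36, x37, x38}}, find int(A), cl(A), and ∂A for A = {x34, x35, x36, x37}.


int(A) = {x36}, cl(A) = {x34, x35, x36, x37}, ∂A = {x34, x35, x37}.

Closed sets in (X, τ) are complements of opens:
  closed(X, τ) = {∅, {x34}, {x37}, {x34, x35}, {x34, x37}, {x36, x37}, {x34, x35, x37}, {x34, x36, x37}, {x34, x35, x36, x37}, {x34, x35, x37, x38}, {x34, x35, x36, x37, x38}}.
int(A) = ⋃ {U ∈ τ : U ⊆ A}. Opens contained in A: ∅, {x36}.
Taking the union of these: int(A) = {x36}.
cl(A) = ⋂ {C closed : A ⊆ C}. Closed sets containing A: {x34, x35, x36, x37}, {x34, x35, x36, x37, x38}.
Intersecting these: cl(A) = {x34, x35, x36, x37}.
∂A = cl(A) ∖ int(A) = {x34, x35, x36, x37} ∖ {x36} = {x34, x35, x37}.


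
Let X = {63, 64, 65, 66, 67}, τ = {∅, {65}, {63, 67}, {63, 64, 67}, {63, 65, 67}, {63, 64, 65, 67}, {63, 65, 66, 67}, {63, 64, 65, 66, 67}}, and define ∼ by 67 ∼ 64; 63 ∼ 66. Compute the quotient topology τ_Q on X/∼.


X/∼ = {[63=66], [64=67], [65]}; |τ_Q| = 3.

Equivalence classes: [63=66], [64=67], [65].
Quotient map π: X → X/∼ sends 63 ↦ [63=66], 64 ↦ [64=67], 65 ↦ [65], 66 ↦ [63=66], 67 ↦ [64=67].
For each subset V ⊆ X/∼, compute π^{-1}(V) ⊆ X and check whether π^{-1}(V) ∈ τ. V is open in τ_Q iff π^{-1}(V) ∈ τ.
  V = {}: π^{-1}(V) = ∅ ∈ τ ✓.
  V = {[63=66]}: π^{-1}(V) = {63, 66} ∉ τ ✗.
  V = {[64=67]}: π^{-1}(V) = {64, 67} ∉ τ ✗.
  V = {[63=66], [64=67]}: π^{-1}(V) = {63, 64, 66, 67} ∉ τ ✗.
  V = {[65]}: π^{-1}(V) = {65} ∈ τ ✓.
  V = {[63=66], [65]}: π^{-1}(V) = {63, 65, 66} ∉ τ ✗.
  V = {[64=67], [65]}: π^{-1}(V) = {64, 65, 67} ∉ τ ✗.
  V = {[63=66], [64=67], [65]}: π^{-1}(V) = {63, 64, 65, 66, 67} ∈ τ ✓.
Open sets in the quotient: τ_Q = {{}, {[65]}, {[63=66], [64=67], [65]}} (3 elements).


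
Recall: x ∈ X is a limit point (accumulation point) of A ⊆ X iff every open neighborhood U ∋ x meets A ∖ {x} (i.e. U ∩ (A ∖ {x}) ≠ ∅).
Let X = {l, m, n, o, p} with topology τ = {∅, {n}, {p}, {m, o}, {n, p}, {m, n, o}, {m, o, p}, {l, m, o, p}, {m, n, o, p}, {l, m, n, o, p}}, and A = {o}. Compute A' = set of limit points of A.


A' = {l, m}

For each x ∈ X, list the open sets U ∈ τ with x ∈ U, then check whether U ∩ (A ∖ {x}) ≠ ∅ for every such U.
  x = l: opens ∋ x are {l, m, o, p}, {l, m, n, o, p}; each meets A ∖ {l}, so x IS a limit point.
  x = m: opens ∋ x are {m, o}, {m, n, o}, {m, o, p}, {l, m, o, p}, {m, n, o, p}, {l, m, n, o, p}; each meets A ∖ {m}, so x IS a limit point.
  x = n: open {n} ∋ x has {n} ∩ (A ∖ {n}) = ∅, so x is NOT a limit point.
  x = o: open {m, o} ∋ x has {m, o} ∩ (A ∖ {o}) = ∅, so x is NOT a limit point.
  x = p: open {p} ∋ x has {p} ∩ (A ∖ {p}) = ∅, so x is NOT a limit point.
Collecting: A' = {l, m}.


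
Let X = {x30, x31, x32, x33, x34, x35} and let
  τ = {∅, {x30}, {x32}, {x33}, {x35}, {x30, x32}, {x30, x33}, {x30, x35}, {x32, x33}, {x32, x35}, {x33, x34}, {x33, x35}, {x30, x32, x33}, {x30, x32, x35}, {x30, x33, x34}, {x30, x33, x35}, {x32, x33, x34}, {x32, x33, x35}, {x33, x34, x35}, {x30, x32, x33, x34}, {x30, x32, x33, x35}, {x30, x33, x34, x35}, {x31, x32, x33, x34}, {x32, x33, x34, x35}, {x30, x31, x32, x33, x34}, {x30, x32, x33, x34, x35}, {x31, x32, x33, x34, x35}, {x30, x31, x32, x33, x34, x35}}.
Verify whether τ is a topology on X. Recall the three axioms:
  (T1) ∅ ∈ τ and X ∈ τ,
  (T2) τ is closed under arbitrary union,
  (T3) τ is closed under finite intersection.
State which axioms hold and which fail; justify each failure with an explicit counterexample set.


τ IS a topology on X.

Axiom (T1): ∅ ∈ τ? Yes; X ∈ τ? Yes.
Axiom (T2/T3): check pairwise unions and intersections of members of τ.
All pairwise intersections and unions checked — each lies in τ. Therefore τ satisfies (T1), (T2), (T3): it IS a topology on X.


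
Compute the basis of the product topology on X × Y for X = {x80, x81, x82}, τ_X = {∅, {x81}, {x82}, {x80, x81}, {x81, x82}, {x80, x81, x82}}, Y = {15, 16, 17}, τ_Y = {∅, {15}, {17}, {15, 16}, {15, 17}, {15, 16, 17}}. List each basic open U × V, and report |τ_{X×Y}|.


Basis B = {∅ × ∅, {x81} × {15}, {x81} × {17}, {x82} × {15}, {x82} × {17}, {x80, x81} × {15}, {x80, x81} × {17}, {x81} × {15, 16}, {x81} × {15, 17}, {x81, x82} × {15}, {x81, x82} × {17}, {x82} × {15, 16}, {x82} × {15, 17}, {x80, x81, x82} × {15}, {x80, x81, x82} × {17}, {x81} × {15, 16, 17}, {x82} × {15, 16, 17}, {x80, x81} × {15, 16}, {x80, x81} × {15, 17}, {x81, x82} × {15, 16}, {x81, x82} × {15, 17}, {x80, x81} × {15, 16, 17}, {x80, x81, x82} × {15, 16}, {x80, x81, x82} × {15, 17}, {x81, x82} × {15, 16, 17}, {x80, x81, x82} × {15, 16, 17}}; |τ_{X×Y}| = 108.

Enumerate products U × V with U ∈ τ_X, V ∈ τ_Y (deduplicated):
  ∅ × ∅ = {} (∅)
  {x81} × {15} = {(x81,15)}
  {x81} × {17} = {(x81,17)}
  {x82} × {15} = {(x82,15)}
  {x82} × {17} = {(x82,17)}
  {x80, x81} × {15} = {(x80,15), (x81,15)}
  {x80, x81} × {17} = {(x80,17), (x81,17)}
  {x81} × {15, 16} = {(x81,15), (x81,16)}
  {x81} × {15, 17} = {(x81,15), (x81,17)}
  {x81, x82} × {15} = {(x81,15), (x82,15)}
  {x81, x82} × {17} = {(x81,17), (x82,17)}
  {x82} × {15, 16} = {(x82,15), (x82,16)}
  {x82} × {15, 17} = {(x82,15), (x82,17)}
  {x80, x81, x82} × {15} = {(x80,15), (x81,15), (x82,15)}
  {x80, x81, x82} × {17} = {(x80,17), (x81,17), (x82,17)}
  {x81} × {15, 16, 17} = {(x81,15), (x81,16), (x81,17)}
  {x82} × {15, 16, 17} = {(x82,15), (x82,16), (x82,17)}
  {x80, x81} × {15, 16} = {(x80,15), (x80,16), (x81,15), (x81,16)}
  {x80, x81} × {15, 17} = {(x80,15), (x80,17), (x81,15), (x81,17)}
  {x81, x82} × {15, 16} = {(x81,15), (x81,16), (x82,15), (x82,16)}
  {x81, x82} × {15, 17} = {(x81,15), (x81,17), (x82,15), (x82,17)}
  {x80, x81} × {15, 16, 17} = {(x80,15), (x80,16), (x80,17), (x81,15), (x81,16), (x81,17)}
  {x80, x81, x82} × {15, 16} = {(x80,15), (x80,16), (x81,15), (x81,16), (x82,15), (x82,16)}
  {x80, x81, x82} × {15, 17} = {(x80,15), (x80,17), (x81,15), (x81,17), (x82,15), (x82,17)}
  {x81, x82} × {15, 16, 17} = {(x81,15), (x81,16), (x81,17), (x82,15), (x82,16), (x82,17)}
  {x80, x81, x82} × {15, 16, 17} = {(x80,15), (x80,16), (x80,17), (x81,15), (x81,16), (x81,17), (x82,15), (x82,16), (x82,17)}
These 26 distinct sets form the basis B.
Close under arbitrary unions to get τ_{X×Y}; counting gives |τ_{X×Y}| = 108.


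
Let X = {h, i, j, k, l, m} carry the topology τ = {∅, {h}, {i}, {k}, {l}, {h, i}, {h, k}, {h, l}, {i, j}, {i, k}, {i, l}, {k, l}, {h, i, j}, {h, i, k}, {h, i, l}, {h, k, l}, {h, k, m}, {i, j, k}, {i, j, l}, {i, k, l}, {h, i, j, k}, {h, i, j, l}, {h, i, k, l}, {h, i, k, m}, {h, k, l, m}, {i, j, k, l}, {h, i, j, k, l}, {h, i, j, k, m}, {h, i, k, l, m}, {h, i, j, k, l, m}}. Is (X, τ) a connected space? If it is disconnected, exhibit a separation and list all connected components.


(X, τ) is disconnected; components = [{l}, {i, j}, {h, k, m}].

Find clopen sets (U ∈ τ with X ∖ U ∈ τ):
  U = ∅, X ∖ U = {h, i, j, k, l, m} — both open, so U is clopen.
  U = {l}, X ∖ U = {h, i, j, k, m} — both open, so U is clopen.
  U = {i, j}, X ∖ U = {h, k, l, m} — both open, so U is clopen.
  U = {h, k, m}, X ∖ U = {i, j, l} — both open, so U is clopen.
  U = {i, j, l}, X ∖ U = {h, k, m} — both open, so U is clopen.
  U = {h, k, l, m}, X ∖ U = {i, j} — both open, so U is clopen.
  U = {h, i, j, k, m}, X ∖ U = {l} — both open, so U is clopen.
  U = {h, i, j, k, l, m}, X ∖ U = ∅ — both open, so U is clopen.
Nontrivial clopen(s) exist: e.g. {i, j, l}. So (X, τ) is disconnected.
Compute connected components by grouping points that agree on all clopens:
  component: {l}
  component: {i, j}
  component: {h, k, m}


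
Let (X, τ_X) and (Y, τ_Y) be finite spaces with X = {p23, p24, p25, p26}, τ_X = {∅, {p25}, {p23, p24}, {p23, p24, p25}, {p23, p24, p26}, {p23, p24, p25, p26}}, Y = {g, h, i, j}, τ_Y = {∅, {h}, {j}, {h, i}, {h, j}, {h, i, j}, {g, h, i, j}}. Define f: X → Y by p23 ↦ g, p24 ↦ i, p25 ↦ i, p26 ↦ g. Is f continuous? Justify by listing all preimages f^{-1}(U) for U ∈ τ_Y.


f is NOT continuous.

Compute f^{-1}(U) for each U ∈ τ_Y:
  U = ∅: f^{-1}(U) = ∅ ∈ τ_X ✓.
  U = {h}: f^{-1}(U) = ∅ ∈ τ_X ✓.
  U = {j}: f^{-1}(U) = ∅ ∈ τ_X ✓.
  U = {h, i}: f^{-1}(U) = {p24, p25} ∉ τ_X ✗.
  U = {h, j}: f^{-1}(U) = ∅ ∈ τ_X ✓.
  U = {h, i, j}: f^{-1}(U) = {p24, p25} ∉ τ_X ✗.
  U = {g, h, i, j}: f^{-1}(U) = {p23, p24, p25, p26} ∈ τ_X ✓.
Found U = {h, i} with f^{-1}(U) = {p24, p25} not in τ_X. Therefore f is NOT continuous.


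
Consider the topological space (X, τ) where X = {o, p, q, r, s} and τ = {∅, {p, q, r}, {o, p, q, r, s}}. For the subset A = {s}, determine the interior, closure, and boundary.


int(A) = ∅, cl(A) = {o, s}, ∂A = {o, s}.

Closed sets in (X, τ) are complements of opens:
  closed(X, τ) = {∅, {o, s}, {o, p, q, r, s}}.
int(A) = ⋃ {U ∈ τ : U ⊆ A}. Opens contained in A: ∅.
Taking the union of these: int(A) = ∅.
cl(A) = ⋂ {C closed : A ⊆ C}. Closed sets containing A: {o, s}, {o, p, q, r, s}.
Intersecting these: cl(A) = {o, s}.
∂A = cl(A) ∖ int(A) = {o, s} ∖ ∅ = {o, s}.


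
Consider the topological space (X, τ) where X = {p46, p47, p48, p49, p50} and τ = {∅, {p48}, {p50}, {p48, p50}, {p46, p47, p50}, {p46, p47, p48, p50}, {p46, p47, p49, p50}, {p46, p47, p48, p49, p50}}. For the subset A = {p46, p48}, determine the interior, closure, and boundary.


int(A) = {p48}, cl(A) = {p46, p47, p48, p49}, ∂A = {p46, p47, p49}.

Closed sets in (X, τ) are complements of opens:
  closed(X, τ) = {∅, {p48}, {p49}, {p48, p49}, {p46, p47, p49}, {p46, p47, p48, p49}, {p46, p47, p49, p50}, {p46, p47, p48, p49, p50}}.
int(A) = ⋃ {U ∈ τ : U ⊆ A}. Opens contained in A: ∅, {p48}.
Taking the union of these: int(A) = {p48}.
cl(A) = ⋂ {C closed : A ⊆ C}. Closed sets containing A: {p46, p47, p48, p49}, {p46, p47, p48, p49, p50}.
Intersecting these: cl(A) = {p46, p47, p48, p49}.
∂A = cl(A) ∖ int(A) = {p46, p47, p48, p49} ∖ {p48} = {p46, p47, p49}.


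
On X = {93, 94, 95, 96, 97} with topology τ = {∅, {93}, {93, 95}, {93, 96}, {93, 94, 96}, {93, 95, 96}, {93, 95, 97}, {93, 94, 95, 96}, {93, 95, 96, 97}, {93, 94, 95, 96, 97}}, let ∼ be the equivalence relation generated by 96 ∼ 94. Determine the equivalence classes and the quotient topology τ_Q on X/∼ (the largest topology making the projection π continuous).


X/∼ = {[93], [94=96], [95], [97]}; |τ_Q| = 7.

Equivalence classes: [93], [94=96], [95], [97].
Quotient map π: X → X/∼ sends 93 ↦ [93], 94 ↦ [94=96], 95 ↦ [95], 96 ↦ [94=96], 97 ↦ [97].
For each subset V ⊆ X/∼, compute π^{-1}(V) ⊆ X and check whether π^{-1}(V) ∈ τ. V is open in τ_Q iff π^{-1}(V) ∈ τ.
  V = {}: π^{-1}(V) = ∅ ∈ τ ✓.
  V = {[93]}: π^{-1}(V) = {93} ∈ τ ✓.
  V = {[94=96]}: π^{-1}(V) = {94, 96} ∉ τ ✗.
  V = {[93], [94=96]}: π^{-1}(V) = {93, 94, 96} ∈ τ ✓.
  V = {[95]}: π^{-1}(V) = {95} ∉ τ ✗.
  V = {[93], [95]}: π^{-1}(V) = {93, 95} ∈ τ ✓.
  V = {[94=96], [95]}: π^{-1}(V) = {94, 95, 96} ∉ τ ✗.
  V = {[93], [94=96], [95]}: π^{-1}(V) = {93, 94, 95, 96} ∈ τ ✓.
  V = {[97]}: π^{-1}(V) = {97} ∉ τ ✗.
  V = {[93], [97]}: π^{-1}(V) = {93, 97} ∉ τ ✗.
  V = {[94=96], [97]}: π^{-1}(V) = {94, 96, 97} ∉ τ ✗.
  V = {[93], [94=96], [97]}: π^{-1}(V) = {93, 94, 96, 97} ∉ τ ✗.
  V = {[95], [97]}: π^{-1}(V) = {95, 97} ∉ τ ✗.
  V = {[93], [95], [97]}: π^{-1}(V) = {93, 95, 97} ∈ τ ✓.
  V = {[94=96], [95], [97]}: π^{-1}(V) = {94, 95, 96, 97} ∉ τ ✗.
  V = {[93], [94=96], [95], [97]}: π^{-1}(V) = {93, 94, 95, 96, 97} ∈ τ ✓.
Open sets in the quotient: τ_Q = {{}, {[93]}, {[93], [94=96]}, {[93], [95]}, {[93], [94=96], [95]}, {[93], [95], [97]}, {[93], [94=96], [95], [97]}} (7 elements).


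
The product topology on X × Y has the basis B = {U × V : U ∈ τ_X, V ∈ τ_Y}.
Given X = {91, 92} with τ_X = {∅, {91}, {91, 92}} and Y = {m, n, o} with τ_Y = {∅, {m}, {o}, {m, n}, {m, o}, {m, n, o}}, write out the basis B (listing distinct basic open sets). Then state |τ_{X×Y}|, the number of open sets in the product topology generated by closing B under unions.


Basis B = {∅ × ∅, {91} × {m}, {91} × {o}, {91} × {m, n}, {91} × {m, o}, {91, 92} × {m}, {91, 92} × {o}, {91} × {m, n, o}, {91, 92} × {m, n}, {91, 92} × {m, o}, {91, 92} × {m, n, o}}; |τ_{X×Y}| = 18.

Enumerate products U × V with U ∈ τ_X, V ∈ τ_Y (deduplicated):
  ∅ × ∅ = {} (∅)
  {91} × {m} = {(91,m)}
  {91} × {o} = {(91,o)}
  {91} × {m, n} = {(91,m), (91,n)}
  {91} × {m, o} = {(91,m), (91,o)}
  {91, 92} × {m} = {(91,m), (92,m)}
  {91, 92} × {o} = {(91,o), (92,o)}
  {91} × {m, n, o} = {(91,m), (91,n), (91,o)}
  {91, 92} × {m, n} = {(91,m), (91,n), (92,m), (92,n)}
  {91, 92} × {m, o} = {(91,m), (91,o), (92,m), (92,o)}
  {91, 92} × {m, n, o} = {(91,m), (91,n), (91,o), (92,m), (92,n), (92,o)}
These 11 distinct sets form the basis B.
Close under arbitrary unions to get τ_{X×Y}; counting gives |τ_{X×Y}| = 18.


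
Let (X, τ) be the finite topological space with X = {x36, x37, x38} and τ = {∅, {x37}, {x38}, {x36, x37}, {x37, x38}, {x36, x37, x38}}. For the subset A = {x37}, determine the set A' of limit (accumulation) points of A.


A' = {x36}

For each x ∈ X, list the open sets U ∈ τ with x ∈ U, then check whether U ∩ (A ∖ {x}) ≠ ∅ for every such U.
  x = x36: opens ∋ x are {x36, x37}, {x36, x37, x38}; each meets A ∖ {x36}, so x IS a limit point.
  x = x37: open {x37} ∋ x has {x37} ∩ (A ∖ {x37}) = ∅, so x is NOT a limit point.
  x = x38: open {x38} ∋ x has {x38} ∩ (A ∖ {x38}) = ∅, so x is NOT a limit point.
Collecting: A' = {x36}.
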